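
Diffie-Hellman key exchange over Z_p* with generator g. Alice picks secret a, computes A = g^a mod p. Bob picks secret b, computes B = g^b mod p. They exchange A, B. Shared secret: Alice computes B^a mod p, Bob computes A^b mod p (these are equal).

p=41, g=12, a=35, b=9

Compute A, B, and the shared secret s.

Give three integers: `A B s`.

A = 12^35 mod 41  (bits of 35 = 100011)
  bit 0 = 1: r = r^2 * 12 mod 41 = 1^2 * 12 = 1*12 = 12
  bit 1 = 0: r = r^2 mod 41 = 12^2 = 21
  bit 2 = 0: r = r^2 mod 41 = 21^2 = 31
  bit 3 = 0: r = r^2 mod 41 = 31^2 = 18
  bit 4 = 1: r = r^2 * 12 mod 41 = 18^2 * 12 = 37*12 = 34
  bit 5 = 1: r = r^2 * 12 mod 41 = 34^2 * 12 = 8*12 = 14
  -> A = 14
B = 12^9 mod 41  (bits of 9 = 1001)
  bit 0 = 1: r = r^2 * 12 mod 41 = 1^2 * 12 = 1*12 = 12
  bit 1 = 0: r = r^2 mod 41 = 12^2 = 21
  bit 2 = 0: r = r^2 mod 41 = 21^2 = 31
  bit 3 = 1: r = r^2 * 12 mod 41 = 31^2 * 12 = 18*12 = 11
  -> B = 11
s = B^a = 11^35 mod 41  (bits of 35 = 100011)
  bit 0 = 1: r = r^2 * 11 mod 41 = 1^2 * 11 = 1*11 = 11
  bit 1 = 0: r = r^2 mod 41 = 11^2 = 39
  bit 2 = 0: r = r^2 mod 41 = 39^2 = 4
  bit 3 = 0: r = r^2 mod 41 = 4^2 = 16
  bit 4 = 1: r = r^2 * 11 mod 41 = 16^2 * 11 = 10*11 = 28
  bit 5 = 1: r = r^2 * 11 mod 41 = 28^2 * 11 = 5*11 = 14
  -> s = B^a = 14

Answer: 14 11 14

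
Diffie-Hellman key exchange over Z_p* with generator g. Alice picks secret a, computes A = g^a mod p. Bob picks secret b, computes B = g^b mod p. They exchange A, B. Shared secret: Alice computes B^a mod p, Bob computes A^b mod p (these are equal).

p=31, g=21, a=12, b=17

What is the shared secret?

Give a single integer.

A = 21^12 mod 31  (bits of 12 = 1100)
  bit 0 = 1: r = r^2 * 21 mod 31 = 1^2 * 21 = 1*21 = 21
  bit 1 = 1: r = r^2 * 21 mod 31 = 21^2 * 21 = 7*21 = 23
  bit 2 = 0: r = r^2 mod 31 = 23^2 = 2
  bit 3 = 0: r = r^2 mod 31 = 2^2 = 4
  -> A = 4
B = 21^17 mod 31  (bits of 17 = 10001)
  bit 0 = 1: r = r^2 * 21 mod 31 = 1^2 * 21 = 1*21 = 21
  bit 1 = 0: r = r^2 mod 31 = 21^2 = 7
  bit 2 = 0: r = r^2 mod 31 = 7^2 = 18
  bit 3 = 0: r = r^2 mod 31 = 18^2 = 14
  bit 4 = 1: r = r^2 * 21 mod 31 = 14^2 * 21 = 10*21 = 24
  -> B = 24
s = B^a = 24^12 mod 31  (bits of 12 = 1100)
  bit 0 = 1: r = r^2 * 24 mod 31 = 1^2 * 24 = 1*24 = 24
  bit 1 = 1: r = r^2 * 24 mod 31 = 24^2 * 24 = 18*24 = 29
  bit 2 = 0: r = r^2 mod 31 = 29^2 = 4
  bit 3 = 0: r = r^2 mod 31 = 4^2 = 16
  -> s = B^a = 16

Answer: 16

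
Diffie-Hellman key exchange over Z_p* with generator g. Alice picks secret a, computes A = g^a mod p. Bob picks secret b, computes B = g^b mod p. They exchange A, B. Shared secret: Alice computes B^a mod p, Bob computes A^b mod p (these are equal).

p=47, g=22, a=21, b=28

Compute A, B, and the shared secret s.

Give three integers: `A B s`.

Answer: 10 12 16

Derivation:
A = 22^21 mod 47  (bits of 21 = 10101)
  bit 0 = 1: r = r^2 * 22 mod 47 = 1^2 * 22 = 1*22 = 22
  bit 1 = 0: r = r^2 mod 47 = 22^2 = 14
  bit 2 = 1: r = r^2 * 22 mod 47 = 14^2 * 22 = 8*22 = 35
  bit 3 = 0: r = r^2 mod 47 = 35^2 = 3
  bit 4 = 1: r = r^2 * 22 mod 47 = 3^2 * 22 = 9*22 = 10
  -> A = 10
B = 22^28 mod 47  (bits of 28 = 11100)
  bit 0 = 1: r = r^2 * 22 mod 47 = 1^2 * 22 = 1*22 = 22
  bit 1 = 1: r = r^2 * 22 mod 47 = 22^2 * 22 = 14*22 = 26
  bit 2 = 1: r = r^2 * 22 mod 47 = 26^2 * 22 = 18*22 = 20
  bit 3 = 0: r = r^2 mod 47 = 20^2 = 24
  bit 4 = 0: r = r^2 mod 47 = 24^2 = 12
  -> B = 12
s = B^a = 12^21 mod 47  (bits of 21 = 10101)
  bit 0 = 1: r = r^2 * 12 mod 47 = 1^2 * 12 = 1*12 = 12
  bit 1 = 0: r = r^2 mod 47 = 12^2 = 3
  bit 2 = 1: r = r^2 * 12 mod 47 = 3^2 * 12 = 9*12 = 14
  bit 3 = 0: r = r^2 mod 47 = 14^2 = 8
  bit 4 = 1: r = r^2 * 12 mod 47 = 8^2 * 12 = 17*12 = 16
  -> s = B^a = 16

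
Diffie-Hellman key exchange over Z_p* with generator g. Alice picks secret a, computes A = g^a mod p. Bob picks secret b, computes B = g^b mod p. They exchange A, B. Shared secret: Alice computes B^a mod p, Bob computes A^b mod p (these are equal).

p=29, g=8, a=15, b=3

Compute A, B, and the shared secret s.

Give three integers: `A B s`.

Answer: 21 19 10

Derivation:
A = 8^15 mod 29  (bits of 15 = 1111)
  bit 0 = 1: r = r^2 * 8 mod 29 = 1^2 * 8 = 1*8 = 8
  bit 1 = 1: r = r^2 * 8 mod 29 = 8^2 * 8 = 6*8 = 19
  bit 2 = 1: r = r^2 * 8 mod 29 = 19^2 * 8 = 13*8 = 17
  bit 3 = 1: r = r^2 * 8 mod 29 = 17^2 * 8 = 28*8 = 21
  -> A = 21
B = 8^3 mod 29  (bits of 3 = 11)
  bit 0 = 1: r = r^2 * 8 mod 29 = 1^2 * 8 = 1*8 = 8
  bit 1 = 1: r = r^2 * 8 mod 29 = 8^2 * 8 = 6*8 = 19
  -> B = 19
s = B^a = 19^15 mod 29  (bits of 15 = 1111)
  bit 0 = 1: r = r^2 * 19 mod 29 = 1^2 * 19 = 1*19 = 19
  bit 1 = 1: r = r^2 * 19 mod 29 = 19^2 * 19 = 13*19 = 15
  bit 2 = 1: r = r^2 * 19 mod 29 = 15^2 * 19 = 22*19 = 12
  bit 3 = 1: r = r^2 * 19 mod 29 = 12^2 * 19 = 28*19 = 10
  -> s = B^a = 10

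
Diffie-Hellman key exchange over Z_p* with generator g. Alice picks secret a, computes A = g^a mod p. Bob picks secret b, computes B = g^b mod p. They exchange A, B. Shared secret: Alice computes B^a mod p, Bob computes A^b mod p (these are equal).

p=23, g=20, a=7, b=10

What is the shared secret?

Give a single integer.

A = 20^7 mod 23  (bits of 7 = 111)
  bit 0 = 1: r = r^2 * 20 mod 23 = 1^2 * 20 = 1*20 = 20
  bit 1 = 1: r = r^2 * 20 mod 23 = 20^2 * 20 = 9*20 = 19
  bit 2 = 1: r = r^2 * 20 mod 23 = 19^2 * 20 = 16*20 = 21
  -> A = 21
B = 20^10 mod 23  (bits of 10 = 1010)
  bit 0 = 1: r = r^2 * 20 mod 23 = 1^2 * 20 = 1*20 = 20
  bit 1 = 0: r = r^2 mod 23 = 20^2 = 9
  bit 2 = 1: r = r^2 * 20 mod 23 = 9^2 * 20 = 12*20 = 10
  bit 3 = 0: r = r^2 mod 23 = 10^2 = 8
  -> B = 8
s = B^a = 8^7 mod 23  (bits of 7 = 111)
  bit 0 = 1: r = r^2 * 8 mod 23 = 1^2 * 8 = 1*8 = 8
  bit 1 = 1: r = r^2 * 8 mod 23 = 8^2 * 8 = 18*8 = 6
  bit 2 = 1: r = r^2 * 8 mod 23 = 6^2 * 8 = 13*8 = 12
  -> s = B^a = 12

Answer: 12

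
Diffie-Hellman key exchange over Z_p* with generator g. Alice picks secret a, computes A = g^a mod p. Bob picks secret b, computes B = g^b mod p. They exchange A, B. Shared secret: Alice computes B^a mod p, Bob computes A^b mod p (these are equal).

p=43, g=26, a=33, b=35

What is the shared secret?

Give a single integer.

A = 26^33 mod 43  (bits of 33 = 100001)
  bit 0 = 1: r = r^2 * 26 mod 43 = 1^2 * 26 = 1*26 = 26
  bit 1 = 0: r = r^2 mod 43 = 26^2 = 31
  bit 2 = 0: r = r^2 mod 43 = 31^2 = 15
  bit 3 = 0: r = r^2 mod 43 = 15^2 = 10
  bit 4 = 0: r = r^2 mod 43 = 10^2 = 14
  bit 5 = 1: r = r^2 * 26 mod 43 = 14^2 * 26 = 24*26 = 22
  -> A = 22
B = 26^35 mod 43  (bits of 35 = 100011)
  bit 0 = 1: r = r^2 * 26 mod 43 = 1^2 * 26 = 1*26 = 26
  bit 1 = 0: r = r^2 mod 43 = 26^2 = 31
  bit 2 = 0: r = r^2 mod 43 = 31^2 = 15
  bit 3 = 0: r = r^2 mod 43 = 15^2 = 10
  bit 4 = 1: r = r^2 * 26 mod 43 = 10^2 * 26 = 14*26 = 20
  bit 5 = 1: r = r^2 * 26 mod 43 = 20^2 * 26 = 13*26 = 37
  -> B = 37
s = B^a = 37^33 mod 43  (bits of 33 = 100001)
  bit 0 = 1: r = r^2 * 37 mod 43 = 1^2 * 37 = 1*37 = 37
  bit 1 = 0: r = r^2 mod 43 = 37^2 = 36
  bit 2 = 0: r = r^2 mod 43 = 36^2 = 6
  bit 3 = 0: r = r^2 mod 43 = 6^2 = 36
  bit 4 = 0: r = r^2 mod 43 = 36^2 = 6
  bit 5 = 1: r = r^2 * 37 mod 43 = 6^2 * 37 = 36*37 = 42
  -> s = B^a = 42

Answer: 42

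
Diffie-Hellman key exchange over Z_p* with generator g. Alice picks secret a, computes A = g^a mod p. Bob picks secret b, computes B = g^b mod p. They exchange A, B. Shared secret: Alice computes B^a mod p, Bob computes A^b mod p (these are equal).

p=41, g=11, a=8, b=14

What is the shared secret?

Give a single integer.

Answer: 18

Derivation:
A = 11^8 mod 41  (bits of 8 = 1000)
  bit 0 = 1: r = r^2 * 11 mod 41 = 1^2 * 11 = 1*11 = 11
  bit 1 = 0: r = r^2 mod 41 = 11^2 = 39
  bit 2 = 0: r = r^2 mod 41 = 39^2 = 4
  bit 3 = 0: r = r^2 mod 41 = 4^2 = 16
  -> A = 16
B = 11^14 mod 41  (bits of 14 = 1110)
  bit 0 = 1: r = r^2 * 11 mod 41 = 1^2 * 11 = 1*11 = 11
  bit 1 = 1: r = r^2 * 11 mod 41 = 11^2 * 11 = 39*11 = 19
  bit 2 = 1: r = r^2 * 11 mod 41 = 19^2 * 11 = 33*11 = 35
  bit 3 = 0: r = r^2 mod 41 = 35^2 = 36
  -> B = 36
s = B^a = 36^8 mod 41  (bits of 8 = 1000)
  bit 0 = 1: r = r^2 * 36 mod 41 = 1^2 * 36 = 1*36 = 36
  bit 1 = 0: r = r^2 mod 41 = 36^2 = 25
  bit 2 = 0: r = r^2 mod 41 = 25^2 = 10
  bit 3 = 0: r = r^2 mod 41 = 10^2 = 18
  -> s = B^a = 18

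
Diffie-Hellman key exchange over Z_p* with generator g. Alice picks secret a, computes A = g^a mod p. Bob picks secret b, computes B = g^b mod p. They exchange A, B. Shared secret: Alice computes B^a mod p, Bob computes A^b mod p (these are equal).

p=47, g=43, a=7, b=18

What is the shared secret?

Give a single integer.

Answer: 24

Derivation:
A = 43^7 mod 47  (bits of 7 = 111)
  bit 0 = 1: r = r^2 * 43 mod 47 = 1^2 * 43 = 1*43 = 43
  bit 1 = 1: r = r^2 * 43 mod 47 = 43^2 * 43 = 16*43 = 30
  bit 2 = 1: r = r^2 * 43 mod 47 = 30^2 * 43 = 7*43 = 19
  -> A = 19
B = 43^18 mod 47  (bits of 18 = 10010)
  bit 0 = 1: r = r^2 * 43 mod 47 = 1^2 * 43 = 1*43 = 43
  bit 1 = 0: r = r^2 mod 47 = 43^2 = 16
  bit 2 = 0: r = r^2 mod 47 = 16^2 = 21
  bit 3 = 1: r = r^2 * 43 mod 47 = 21^2 * 43 = 18*43 = 22
  bit 4 = 0: r = r^2 mod 47 = 22^2 = 14
  -> B = 14
s = B^a = 14^7 mod 47  (bits of 7 = 111)
  bit 0 = 1: r = r^2 * 14 mod 47 = 1^2 * 14 = 1*14 = 14
  bit 1 = 1: r = r^2 * 14 mod 47 = 14^2 * 14 = 8*14 = 18
  bit 2 = 1: r = r^2 * 14 mod 47 = 18^2 * 14 = 42*14 = 24
  -> s = B^a = 24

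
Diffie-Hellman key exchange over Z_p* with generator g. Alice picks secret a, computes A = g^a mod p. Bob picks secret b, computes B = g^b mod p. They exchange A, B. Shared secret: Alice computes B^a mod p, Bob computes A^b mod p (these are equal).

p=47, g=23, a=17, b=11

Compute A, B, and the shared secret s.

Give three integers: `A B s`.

Answer: 30 40 41

Derivation:
A = 23^17 mod 47  (bits of 17 = 10001)
  bit 0 = 1: r = r^2 * 23 mod 47 = 1^2 * 23 = 1*23 = 23
  bit 1 = 0: r = r^2 mod 47 = 23^2 = 12
  bit 2 = 0: r = r^2 mod 47 = 12^2 = 3
  bit 3 = 0: r = r^2 mod 47 = 3^2 = 9
  bit 4 = 1: r = r^2 * 23 mod 47 = 9^2 * 23 = 34*23 = 30
  -> A = 30
B = 23^11 mod 47  (bits of 11 = 1011)
  bit 0 = 1: r = r^2 * 23 mod 47 = 1^2 * 23 = 1*23 = 23
  bit 1 = 0: r = r^2 mod 47 = 23^2 = 12
  bit 2 = 1: r = r^2 * 23 mod 47 = 12^2 * 23 = 3*23 = 22
  bit 3 = 1: r = r^2 * 23 mod 47 = 22^2 * 23 = 14*23 = 40
  -> B = 40
s = B^a = 40^17 mod 47  (bits of 17 = 10001)
  bit 0 = 1: r = r^2 * 40 mod 47 = 1^2 * 40 = 1*40 = 40
  bit 1 = 0: r = r^2 mod 47 = 40^2 = 2
  bit 2 = 0: r = r^2 mod 47 = 2^2 = 4
  bit 3 = 0: r = r^2 mod 47 = 4^2 = 16
  bit 4 = 1: r = r^2 * 40 mod 47 = 16^2 * 40 = 21*40 = 41
  -> s = B^a = 41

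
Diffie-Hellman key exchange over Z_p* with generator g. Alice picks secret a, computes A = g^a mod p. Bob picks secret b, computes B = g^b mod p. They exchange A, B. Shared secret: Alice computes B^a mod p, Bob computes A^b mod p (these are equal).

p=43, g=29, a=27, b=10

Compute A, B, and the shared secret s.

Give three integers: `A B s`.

A = 29^27 mod 43  (bits of 27 = 11011)
  bit 0 = 1: r = r^2 * 29 mod 43 = 1^2 * 29 = 1*29 = 29
  bit 1 = 1: r = r^2 * 29 mod 43 = 29^2 * 29 = 24*29 = 8
  bit 2 = 0: r = r^2 mod 43 = 8^2 = 21
  bit 3 = 1: r = r^2 * 29 mod 43 = 21^2 * 29 = 11*29 = 18
  bit 4 = 1: r = r^2 * 29 mod 43 = 18^2 * 29 = 23*29 = 22
  -> A = 22
B = 29^10 mod 43  (bits of 10 = 1010)
  bit 0 = 1: r = r^2 * 29 mod 43 = 1^2 * 29 = 1*29 = 29
  bit 1 = 0: r = r^2 mod 43 = 29^2 = 24
  bit 2 = 1: r = r^2 * 29 mod 43 = 24^2 * 29 = 17*29 = 20
  bit 3 = 0: r = r^2 mod 43 = 20^2 = 13
  -> B = 13
s = B^a = 13^27 mod 43  (bits of 27 = 11011)
  bit 0 = 1: r = r^2 * 13 mod 43 = 1^2 * 13 = 1*13 = 13
  bit 1 = 1: r = r^2 * 13 mod 43 = 13^2 * 13 = 40*13 = 4
  bit 2 = 0: r = r^2 mod 43 = 4^2 = 16
  bit 3 = 1: r = r^2 * 13 mod 43 = 16^2 * 13 = 41*13 = 17
  bit 4 = 1: r = r^2 * 13 mod 43 = 17^2 * 13 = 31*13 = 16
  -> s = B^a = 16

Answer: 22 13 16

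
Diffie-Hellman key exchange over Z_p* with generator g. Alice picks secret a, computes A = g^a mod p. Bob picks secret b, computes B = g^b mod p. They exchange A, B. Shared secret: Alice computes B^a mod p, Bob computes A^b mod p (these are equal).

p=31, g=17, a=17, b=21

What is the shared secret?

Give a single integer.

A = 17^17 mod 31  (bits of 17 = 10001)
  bit 0 = 1: r = r^2 * 17 mod 31 = 1^2 * 17 = 1*17 = 17
  bit 1 = 0: r = r^2 mod 31 = 17^2 = 10
  bit 2 = 0: r = r^2 mod 31 = 10^2 = 7
  bit 3 = 0: r = r^2 mod 31 = 7^2 = 18
  bit 4 = 1: r = r^2 * 17 mod 31 = 18^2 * 17 = 14*17 = 21
  -> A = 21
B = 17^21 mod 31  (bits of 21 = 10101)
  bit 0 = 1: r = r^2 * 17 mod 31 = 1^2 * 17 = 1*17 = 17
  bit 1 = 0: r = r^2 mod 31 = 17^2 = 10
  bit 2 = 1: r = r^2 * 17 mod 31 = 10^2 * 17 = 7*17 = 26
  bit 3 = 0: r = r^2 mod 31 = 26^2 = 25
  bit 4 = 1: r = r^2 * 17 mod 31 = 25^2 * 17 = 5*17 = 23
  -> B = 23
s = B^a = 23^17 mod 31  (bits of 17 = 10001)
  bit 0 = 1: r = r^2 * 23 mod 31 = 1^2 * 23 = 1*23 = 23
  bit 1 = 0: r = r^2 mod 31 = 23^2 = 2
  bit 2 = 0: r = r^2 mod 31 = 2^2 = 4
  bit 3 = 0: r = r^2 mod 31 = 4^2 = 16
  bit 4 = 1: r = r^2 * 23 mod 31 = 16^2 * 23 = 8*23 = 29
  -> s = B^a = 29

Answer: 29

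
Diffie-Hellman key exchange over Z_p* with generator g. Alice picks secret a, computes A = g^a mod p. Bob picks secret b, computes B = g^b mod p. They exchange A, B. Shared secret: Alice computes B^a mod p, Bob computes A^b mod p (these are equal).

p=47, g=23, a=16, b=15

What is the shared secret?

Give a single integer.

A = 23^16 mod 47  (bits of 16 = 10000)
  bit 0 = 1: r = r^2 * 23 mod 47 = 1^2 * 23 = 1*23 = 23
  bit 1 = 0: r = r^2 mod 47 = 23^2 = 12
  bit 2 = 0: r = r^2 mod 47 = 12^2 = 3
  bit 3 = 0: r = r^2 mod 47 = 3^2 = 9
  bit 4 = 0: r = r^2 mod 47 = 9^2 = 34
  -> A = 34
B = 23^15 mod 47  (bits of 15 = 1111)
  bit 0 = 1: r = r^2 * 23 mod 47 = 1^2 * 23 = 1*23 = 23
  bit 1 = 1: r = r^2 * 23 mod 47 = 23^2 * 23 = 12*23 = 41
  bit 2 = 1: r = r^2 * 23 mod 47 = 41^2 * 23 = 36*23 = 29
  bit 3 = 1: r = r^2 * 23 mod 47 = 29^2 * 23 = 42*23 = 26
  -> B = 26
s = B^a = 26^16 mod 47  (bits of 16 = 10000)
  bit 0 = 1: r = r^2 * 26 mod 47 = 1^2 * 26 = 1*26 = 26
  bit 1 = 0: r = r^2 mod 47 = 26^2 = 18
  bit 2 = 0: r = r^2 mod 47 = 18^2 = 42
  bit 3 = 0: r = r^2 mod 47 = 42^2 = 25
  bit 4 = 0: r = r^2 mod 47 = 25^2 = 14
  -> s = B^a = 14

Answer: 14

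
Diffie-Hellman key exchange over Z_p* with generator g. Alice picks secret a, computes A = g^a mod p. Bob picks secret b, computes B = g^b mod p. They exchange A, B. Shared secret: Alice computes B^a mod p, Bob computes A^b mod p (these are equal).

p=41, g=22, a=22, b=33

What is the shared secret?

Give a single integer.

Answer: 21

Derivation:
A = 22^22 mod 41  (bits of 22 = 10110)
  bit 0 = 1: r = r^2 * 22 mod 41 = 1^2 * 22 = 1*22 = 22
  bit 1 = 0: r = r^2 mod 41 = 22^2 = 33
  bit 2 = 1: r = r^2 * 22 mod 41 = 33^2 * 22 = 23*22 = 14
  bit 3 = 1: r = r^2 * 22 mod 41 = 14^2 * 22 = 32*22 = 7
  bit 4 = 0: r = r^2 mod 41 = 7^2 = 8
  -> A = 8
B = 22^33 mod 41  (bits of 33 = 100001)
  bit 0 = 1: r = r^2 * 22 mod 41 = 1^2 * 22 = 1*22 = 22
  bit 1 = 0: r = r^2 mod 41 = 22^2 = 33
  bit 2 = 0: r = r^2 mod 41 = 33^2 = 23
  bit 3 = 0: r = r^2 mod 41 = 23^2 = 37
  bit 4 = 0: r = r^2 mod 41 = 37^2 = 16
  bit 5 = 1: r = r^2 * 22 mod 41 = 16^2 * 22 = 10*22 = 15
  -> B = 15
s = B^a = 15^22 mod 41  (bits of 22 = 10110)
  bit 0 = 1: r = r^2 * 15 mod 41 = 1^2 * 15 = 1*15 = 15
  bit 1 = 0: r = r^2 mod 41 = 15^2 = 20
  bit 2 = 1: r = r^2 * 15 mod 41 = 20^2 * 15 = 31*15 = 14
  bit 3 = 1: r = r^2 * 15 mod 41 = 14^2 * 15 = 32*15 = 29
  bit 4 = 0: r = r^2 mod 41 = 29^2 = 21
  -> s = B^a = 21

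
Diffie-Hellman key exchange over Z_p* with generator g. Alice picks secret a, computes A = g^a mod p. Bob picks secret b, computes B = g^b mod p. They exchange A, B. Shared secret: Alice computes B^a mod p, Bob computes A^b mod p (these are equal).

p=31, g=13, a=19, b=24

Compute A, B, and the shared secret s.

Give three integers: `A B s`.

Answer: 21 2 16

Derivation:
A = 13^19 mod 31  (bits of 19 = 10011)
  bit 0 = 1: r = r^2 * 13 mod 31 = 1^2 * 13 = 1*13 = 13
  bit 1 = 0: r = r^2 mod 31 = 13^2 = 14
  bit 2 = 0: r = r^2 mod 31 = 14^2 = 10
  bit 3 = 1: r = r^2 * 13 mod 31 = 10^2 * 13 = 7*13 = 29
  bit 4 = 1: r = r^2 * 13 mod 31 = 29^2 * 13 = 4*13 = 21
  -> A = 21
B = 13^24 mod 31  (bits of 24 = 11000)
  bit 0 = 1: r = r^2 * 13 mod 31 = 1^2 * 13 = 1*13 = 13
  bit 1 = 1: r = r^2 * 13 mod 31 = 13^2 * 13 = 14*13 = 27
  bit 2 = 0: r = r^2 mod 31 = 27^2 = 16
  bit 3 = 0: r = r^2 mod 31 = 16^2 = 8
  bit 4 = 0: r = r^2 mod 31 = 8^2 = 2
  -> B = 2
s = B^a = 2^19 mod 31  (bits of 19 = 10011)
  bit 0 = 1: r = r^2 * 2 mod 31 = 1^2 * 2 = 1*2 = 2
  bit 1 = 0: r = r^2 mod 31 = 2^2 = 4
  bit 2 = 0: r = r^2 mod 31 = 4^2 = 16
  bit 3 = 1: r = r^2 * 2 mod 31 = 16^2 * 2 = 8*2 = 16
  bit 4 = 1: r = r^2 * 2 mod 31 = 16^2 * 2 = 8*2 = 16
  -> s = B^a = 16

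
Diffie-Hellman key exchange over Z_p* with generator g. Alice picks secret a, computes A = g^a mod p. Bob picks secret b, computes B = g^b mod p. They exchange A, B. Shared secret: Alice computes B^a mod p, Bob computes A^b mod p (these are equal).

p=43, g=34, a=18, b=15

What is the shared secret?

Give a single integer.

Answer: 21

Derivation:
A = 34^18 mod 43  (bits of 18 = 10010)
  bit 0 = 1: r = r^2 * 34 mod 43 = 1^2 * 34 = 1*34 = 34
  bit 1 = 0: r = r^2 mod 43 = 34^2 = 38
  bit 2 = 0: r = r^2 mod 43 = 38^2 = 25
  bit 3 = 1: r = r^2 * 34 mod 43 = 25^2 * 34 = 23*34 = 8
  bit 4 = 0: r = r^2 mod 43 = 8^2 = 21
  -> A = 21
B = 34^15 mod 43  (bits of 15 = 1111)
  bit 0 = 1: r = r^2 * 34 mod 43 = 1^2 * 34 = 1*34 = 34
  bit 1 = 1: r = r^2 * 34 mod 43 = 34^2 * 34 = 38*34 = 2
  bit 2 = 1: r = r^2 * 34 mod 43 = 2^2 * 34 = 4*34 = 7
  bit 3 = 1: r = r^2 * 34 mod 43 = 7^2 * 34 = 6*34 = 32
  -> B = 32
s = B^a = 32^18 mod 43  (bits of 18 = 10010)
  bit 0 = 1: r = r^2 * 32 mod 43 = 1^2 * 32 = 1*32 = 32
  bit 1 = 0: r = r^2 mod 43 = 32^2 = 35
  bit 2 = 0: r = r^2 mod 43 = 35^2 = 21
  bit 3 = 1: r = r^2 * 32 mod 43 = 21^2 * 32 = 11*32 = 8
  bit 4 = 0: r = r^2 mod 43 = 8^2 = 21
  -> s = B^a = 21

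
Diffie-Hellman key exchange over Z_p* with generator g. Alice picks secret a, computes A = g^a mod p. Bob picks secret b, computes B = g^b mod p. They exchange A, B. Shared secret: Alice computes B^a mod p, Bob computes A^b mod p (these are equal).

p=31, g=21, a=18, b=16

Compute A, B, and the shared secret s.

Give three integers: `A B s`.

A = 21^18 mod 31  (bits of 18 = 10010)
  bit 0 = 1: r = r^2 * 21 mod 31 = 1^2 * 21 = 1*21 = 21
  bit 1 = 0: r = r^2 mod 31 = 21^2 = 7
  bit 2 = 0: r = r^2 mod 31 = 7^2 = 18
  bit 3 = 1: r = r^2 * 21 mod 31 = 18^2 * 21 = 14*21 = 15
  bit 4 = 0: r = r^2 mod 31 = 15^2 = 8
  -> A = 8
B = 21^16 mod 31  (bits of 16 = 10000)
  bit 0 = 1: r = r^2 * 21 mod 31 = 1^2 * 21 = 1*21 = 21
  bit 1 = 0: r = r^2 mod 31 = 21^2 = 7
  bit 2 = 0: r = r^2 mod 31 = 7^2 = 18
  bit 3 = 0: r = r^2 mod 31 = 18^2 = 14
  bit 4 = 0: r = r^2 mod 31 = 14^2 = 10
  -> B = 10
s = B^a = 10^18 mod 31  (bits of 18 = 10010)
  bit 0 = 1: r = r^2 * 10 mod 31 = 1^2 * 10 = 1*10 = 10
  bit 1 = 0: r = r^2 mod 31 = 10^2 = 7
  bit 2 = 0: r = r^2 mod 31 = 7^2 = 18
  bit 3 = 1: r = r^2 * 10 mod 31 = 18^2 * 10 = 14*10 = 16
  bit 4 = 0: r = r^2 mod 31 = 16^2 = 8
  -> s = B^a = 8

Answer: 8 10 8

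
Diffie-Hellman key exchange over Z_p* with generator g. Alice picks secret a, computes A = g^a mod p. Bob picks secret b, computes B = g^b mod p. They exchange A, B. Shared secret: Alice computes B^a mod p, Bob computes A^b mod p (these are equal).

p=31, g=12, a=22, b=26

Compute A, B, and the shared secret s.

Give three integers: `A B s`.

A = 12^22 mod 31  (bits of 22 = 10110)
  bit 0 = 1: r = r^2 * 12 mod 31 = 1^2 * 12 = 1*12 = 12
  bit 1 = 0: r = r^2 mod 31 = 12^2 = 20
  bit 2 = 1: r = r^2 * 12 mod 31 = 20^2 * 12 = 28*12 = 26
  bit 3 = 1: r = r^2 * 12 mod 31 = 26^2 * 12 = 25*12 = 21
  bit 4 = 0: r = r^2 mod 31 = 21^2 = 7
  -> A = 7
B = 12^26 mod 31  (bits of 26 = 11010)
  bit 0 = 1: r = r^2 * 12 mod 31 = 1^2 * 12 = 1*12 = 12
  bit 1 = 1: r = r^2 * 12 mod 31 = 12^2 * 12 = 20*12 = 23
  bit 2 = 0: r = r^2 mod 31 = 23^2 = 2
  bit 3 = 1: r = r^2 * 12 mod 31 = 2^2 * 12 = 4*12 = 17
  bit 4 = 0: r = r^2 mod 31 = 17^2 = 10
  -> B = 10
s = B^a = 10^22 mod 31  (bits of 22 = 10110)
  bit 0 = 1: r = r^2 * 10 mod 31 = 1^2 * 10 = 1*10 = 10
  bit 1 = 0: r = r^2 mod 31 = 10^2 = 7
  bit 2 = 1: r = r^2 * 10 mod 31 = 7^2 * 10 = 18*10 = 25
  bit 3 = 1: r = r^2 * 10 mod 31 = 25^2 * 10 = 5*10 = 19
  bit 4 = 0: r = r^2 mod 31 = 19^2 = 20
  -> s = B^a = 20

Answer: 7 10 20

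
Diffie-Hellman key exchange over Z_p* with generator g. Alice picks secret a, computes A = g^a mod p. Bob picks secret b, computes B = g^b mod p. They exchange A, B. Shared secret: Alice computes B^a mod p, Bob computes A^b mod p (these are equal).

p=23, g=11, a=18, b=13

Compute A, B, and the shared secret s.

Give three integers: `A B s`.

A = 11^18 mod 23  (bits of 18 = 10010)
  bit 0 = 1: r = r^2 * 11 mod 23 = 1^2 * 11 = 1*11 = 11
  bit 1 = 0: r = r^2 mod 23 = 11^2 = 6
  bit 2 = 0: r = r^2 mod 23 = 6^2 = 13
  bit 3 = 1: r = r^2 * 11 mod 23 = 13^2 * 11 = 8*11 = 19
  bit 4 = 0: r = r^2 mod 23 = 19^2 = 16
  -> A = 16
B = 11^13 mod 23  (bits of 13 = 1101)
  bit 0 = 1: r = r^2 * 11 mod 23 = 1^2 * 11 = 1*11 = 11
  bit 1 = 1: r = r^2 * 11 mod 23 = 11^2 * 11 = 6*11 = 20
  bit 2 = 0: r = r^2 mod 23 = 20^2 = 9
  bit 3 = 1: r = r^2 * 11 mod 23 = 9^2 * 11 = 12*11 = 17
  -> B = 17
s = B^a = 17^18 mod 23  (bits of 18 = 10010)
  bit 0 = 1: r = r^2 * 17 mod 23 = 1^2 * 17 = 1*17 = 17
  bit 1 = 0: r = r^2 mod 23 = 17^2 = 13
  bit 2 = 0: r = r^2 mod 23 = 13^2 = 8
  bit 3 = 1: r = r^2 * 17 mod 23 = 8^2 * 17 = 18*17 = 7
  bit 4 = 0: r = r^2 mod 23 = 7^2 = 3
  -> s = B^a = 3

Answer: 16 17 3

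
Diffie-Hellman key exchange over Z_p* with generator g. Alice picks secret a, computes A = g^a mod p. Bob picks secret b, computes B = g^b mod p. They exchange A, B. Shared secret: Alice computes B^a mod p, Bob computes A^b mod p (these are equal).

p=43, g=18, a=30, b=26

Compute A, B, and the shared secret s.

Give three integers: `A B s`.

Answer: 11 24 16

Derivation:
A = 18^30 mod 43  (bits of 30 = 11110)
  bit 0 = 1: r = r^2 * 18 mod 43 = 1^2 * 18 = 1*18 = 18
  bit 1 = 1: r = r^2 * 18 mod 43 = 18^2 * 18 = 23*18 = 27
  bit 2 = 1: r = r^2 * 18 mod 43 = 27^2 * 18 = 41*18 = 7
  bit 3 = 1: r = r^2 * 18 mod 43 = 7^2 * 18 = 6*18 = 22
  bit 4 = 0: r = r^2 mod 43 = 22^2 = 11
  -> A = 11
B = 18^26 mod 43  (bits of 26 = 11010)
  bit 0 = 1: r = r^2 * 18 mod 43 = 1^2 * 18 = 1*18 = 18
  bit 1 = 1: r = r^2 * 18 mod 43 = 18^2 * 18 = 23*18 = 27
  bit 2 = 0: r = r^2 mod 43 = 27^2 = 41
  bit 3 = 1: r = r^2 * 18 mod 43 = 41^2 * 18 = 4*18 = 29
  bit 4 = 0: r = r^2 mod 43 = 29^2 = 24
  -> B = 24
s = B^a = 24^30 mod 43  (bits of 30 = 11110)
  bit 0 = 1: r = r^2 * 24 mod 43 = 1^2 * 24 = 1*24 = 24
  bit 1 = 1: r = r^2 * 24 mod 43 = 24^2 * 24 = 17*24 = 21
  bit 2 = 1: r = r^2 * 24 mod 43 = 21^2 * 24 = 11*24 = 6
  bit 3 = 1: r = r^2 * 24 mod 43 = 6^2 * 24 = 36*24 = 4
  bit 4 = 0: r = r^2 mod 43 = 4^2 = 16
  -> s = B^a = 16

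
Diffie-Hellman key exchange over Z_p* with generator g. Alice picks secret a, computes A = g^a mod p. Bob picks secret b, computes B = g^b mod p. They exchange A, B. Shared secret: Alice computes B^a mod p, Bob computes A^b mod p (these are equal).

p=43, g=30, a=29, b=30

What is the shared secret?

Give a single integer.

A = 30^29 mod 43  (bits of 29 = 11101)
  bit 0 = 1: r = r^2 * 30 mod 43 = 1^2 * 30 = 1*30 = 30
  bit 1 = 1: r = r^2 * 30 mod 43 = 30^2 * 30 = 40*30 = 39
  bit 2 = 1: r = r^2 * 30 mod 43 = 39^2 * 30 = 16*30 = 7
  bit 3 = 0: r = r^2 mod 43 = 7^2 = 6
  bit 4 = 1: r = r^2 * 30 mod 43 = 6^2 * 30 = 36*30 = 5
  -> A = 5
B = 30^30 mod 43  (bits of 30 = 11110)
  bit 0 = 1: r = r^2 * 30 mod 43 = 1^2 * 30 = 1*30 = 30
  bit 1 = 1: r = r^2 * 30 mod 43 = 30^2 * 30 = 40*30 = 39
  bit 2 = 1: r = r^2 * 30 mod 43 = 39^2 * 30 = 16*30 = 7
  bit 3 = 1: r = r^2 * 30 mod 43 = 7^2 * 30 = 6*30 = 8
  bit 4 = 0: r = r^2 mod 43 = 8^2 = 21
  -> B = 21
s = B^a = 21^29 mod 43  (bits of 29 = 11101)
  bit 0 = 1: r = r^2 * 21 mod 43 = 1^2 * 21 = 1*21 = 21
  bit 1 = 1: r = r^2 * 21 mod 43 = 21^2 * 21 = 11*21 = 16
  bit 2 = 1: r = r^2 * 21 mod 43 = 16^2 * 21 = 41*21 = 1
  bit 3 = 0: r = r^2 mod 43 = 1^2 = 1
  bit 4 = 1: r = r^2 * 21 mod 43 = 1^2 * 21 = 1*21 = 21
  -> s = B^a = 21

Answer: 21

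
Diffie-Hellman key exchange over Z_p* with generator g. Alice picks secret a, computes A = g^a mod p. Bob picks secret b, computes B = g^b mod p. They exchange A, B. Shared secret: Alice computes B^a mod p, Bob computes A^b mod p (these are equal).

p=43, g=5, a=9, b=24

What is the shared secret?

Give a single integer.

A = 5^9 mod 43  (bits of 9 = 1001)
  bit 0 = 1: r = r^2 * 5 mod 43 = 1^2 * 5 = 1*5 = 5
  bit 1 = 0: r = r^2 mod 43 = 5^2 = 25
  bit 2 = 0: r = r^2 mod 43 = 25^2 = 23
  bit 3 = 1: r = r^2 * 5 mod 43 = 23^2 * 5 = 13*5 = 22
  -> A = 22
B = 5^24 mod 43  (bits of 24 = 11000)
  bit 0 = 1: r = r^2 * 5 mod 43 = 1^2 * 5 = 1*5 = 5
  bit 1 = 1: r = r^2 * 5 mod 43 = 5^2 * 5 = 25*5 = 39
  bit 2 = 0: r = r^2 mod 43 = 39^2 = 16
  bit 3 = 0: r = r^2 mod 43 = 16^2 = 41
  bit 4 = 0: r = r^2 mod 43 = 41^2 = 4
  -> B = 4
s = B^a = 4^9 mod 43  (bits of 9 = 1001)
  bit 0 = 1: r = r^2 * 4 mod 43 = 1^2 * 4 = 1*4 = 4
  bit 1 = 0: r = r^2 mod 43 = 4^2 = 16
  bit 2 = 0: r = r^2 mod 43 = 16^2 = 41
  bit 3 = 1: r = r^2 * 4 mod 43 = 41^2 * 4 = 4*4 = 16
  -> s = B^a = 16

Answer: 16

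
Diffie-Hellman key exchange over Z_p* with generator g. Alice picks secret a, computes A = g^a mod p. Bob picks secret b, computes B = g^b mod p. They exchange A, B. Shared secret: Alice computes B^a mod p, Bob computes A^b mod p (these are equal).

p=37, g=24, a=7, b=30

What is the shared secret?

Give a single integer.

Answer: 27

Derivation:
A = 24^7 mod 37  (bits of 7 = 111)
  bit 0 = 1: r = r^2 * 24 mod 37 = 1^2 * 24 = 1*24 = 24
  bit 1 = 1: r = r^2 * 24 mod 37 = 24^2 * 24 = 21*24 = 23
  bit 2 = 1: r = r^2 * 24 mod 37 = 23^2 * 24 = 11*24 = 5
  -> A = 5
B = 24^30 mod 37  (bits of 30 = 11110)
  bit 0 = 1: r = r^2 * 24 mod 37 = 1^2 * 24 = 1*24 = 24
  bit 1 = 1: r = r^2 * 24 mod 37 = 24^2 * 24 = 21*24 = 23
  bit 2 = 1: r = r^2 * 24 mod 37 = 23^2 * 24 = 11*24 = 5
  bit 3 = 1: r = r^2 * 24 mod 37 = 5^2 * 24 = 25*24 = 8
  bit 4 = 0: r = r^2 mod 37 = 8^2 = 27
  -> B = 27
s = B^a = 27^7 mod 37  (bits of 7 = 111)
  bit 0 = 1: r = r^2 * 27 mod 37 = 1^2 * 27 = 1*27 = 27
  bit 1 = 1: r = r^2 * 27 mod 37 = 27^2 * 27 = 26*27 = 36
  bit 2 = 1: r = r^2 * 27 mod 37 = 36^2 * 27 = 1*27 = 27
  -> s = B^a = 27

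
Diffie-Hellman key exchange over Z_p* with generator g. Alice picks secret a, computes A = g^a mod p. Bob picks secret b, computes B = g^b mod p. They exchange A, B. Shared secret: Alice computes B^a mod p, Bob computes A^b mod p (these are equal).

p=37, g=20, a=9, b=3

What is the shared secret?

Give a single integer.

A = 20^9 mod 37  (bits of 9 = 1001)
  bit 0 = 1: r = r^2 * 20 mod 37 = 1^2 * 20 = 1*20 = 20
  bit 1 = 0: r = r^2 mod 37 = 20^2 = 30
  bit 2 = 0: r = r^2 mod 37 = 30^2 = 12
  bit 3 = 1: r = r^2 * 20 mod 37 = 12^2 * 20 = 33*20 = 31
  -> A = 31
B = 20^3 mod 37  (bits of 3 = 11)
  bit 0 = 1: r = r^2 * 20 mod 37 = 1^2 * 20 = 1*20 = 20
  bit 1 = 1: r = r^2 * 20 mod 37 = 20^2 * 20 = 30*20 = 8
  -> B = 8
s = B^a = 8^9 mod 37  (bits of 9 = 1001)
  bit 0 = 1: r = r^2 * 8 mod 37 = 1^2 * 8 = 1*8 = 8
  bit 1 = 0: r = r^2 mod 37 = 8^2 = 27
  bit 2 = 0: r = r^2 mod 37 = 27^2 = 26
  bit 3 = 1: r = r^2 * 8 mod 37 = 26^2 * 8 = 10*8 = 6
  -> s = B^a = 6

Answer: 6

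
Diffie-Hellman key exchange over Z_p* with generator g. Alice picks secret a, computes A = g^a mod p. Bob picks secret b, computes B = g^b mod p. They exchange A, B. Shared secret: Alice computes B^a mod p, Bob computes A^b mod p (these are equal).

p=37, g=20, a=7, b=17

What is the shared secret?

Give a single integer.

Answer: 5

Derivation:
A = 20^7 mod 37  (bits of 7 = 111)
  bit 0 = 1: r = r^2 * 20 mod 37 = 1^2 * 20 = 1*20 = 20
  bit 1 = 1: r = r^2 * 20 mod 37 = 20^2 * 20 = 30*20 = 8
  bit 2 = 1: r = r^2 * 20 mod 37 = 8^2 * 20 = 27*20 = 22
  -> A = 22
B = 20^17 mod 37  (bits of 17 = 10001)
  bit 0 = 1: r = r^2 * 20 mod 37 = 1^2 * 20 = 1*20 = 20
  bit 1 = 0: r = r^2 mod 37 = 20^2 = 30
  bit 2 = 0: r = r^2 mod 37 = 30^2 = 12
  bit 3 = 0: r = r^2 mod 37 = 12^2 = 33
  bit 4 = 1: r = r^2 * 20 mod 37 = 33^2 * 20 = 16*20 = 24
  -> B = 24
s = B^a = 24^7 mod 37  (bits of 7 = 111)
  bit 0 = 1: r = r^2 * 24 mod 37 = 1^2 * 24 = 1*24 = 24
  bit 1 = 1: r = r^2 * 24 mod 37 = 24^2 * 24 = 21*24 = 23
  bit 2 = 1: r = r^2 * 24 mod 37 = 23^2 * 24 = 11*24 = 5
  -> s = B^a = 5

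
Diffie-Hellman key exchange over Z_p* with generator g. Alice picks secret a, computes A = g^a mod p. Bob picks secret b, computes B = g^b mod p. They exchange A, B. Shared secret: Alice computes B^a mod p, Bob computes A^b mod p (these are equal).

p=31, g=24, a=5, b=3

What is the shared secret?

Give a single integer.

A = 24^5 mod 31  (bits of 5 = 101)
  bit 0 = 1: r = r^2 * 24 mod 31 = 1^2 * 24 = 1*24 = 24
  bit 1 = 0: r = r^2 mod 31 = 24^2 = 18
  bit 2 = 1: r = r^2 * 24 mod 31 = 18^2 * 24 = 14*24 = 26
  -> A = 26
B = 24^3 mod 31  (bits of 3 = 11)
  bit 0 = 1: r = r^2 * 24 mod 31 = 1^2 * 24 = 1*24 = 24
  bit 1 = 1: r = r^2 * 24 mod 31 = 24^2 * 24 = 18*24 = 29
  -> B = 29
s = B^a = 29^5 mod 31  (bits of 5 = 101)
  bit 0 = 1: r = r^2 * 29 mod 31 = 1^2 * 29 = 1*29 = 29
  bit 1 = 0: r = r^2 mod 31 = 29^2 = 4
  bit 2 = 1: r = r^2 * 29 mod 31 = 4^2 * 29 = 16*29 = 30
  -> s = B^a = 30

Answer: 30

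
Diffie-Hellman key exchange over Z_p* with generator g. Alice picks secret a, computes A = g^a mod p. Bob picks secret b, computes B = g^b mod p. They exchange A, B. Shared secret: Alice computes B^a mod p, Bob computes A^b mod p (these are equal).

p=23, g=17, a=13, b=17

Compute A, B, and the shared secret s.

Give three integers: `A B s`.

Answer: 10 11 17

Derivation:
A = 17^13 mod 23  (bits of 13 = 1101)
  bit 0 = 1: r = r^2 * 17 mod 23 = 1^2 * 17 = 1*17 = 17
  bit 1 = 1: r = r^2 * 17 mod 23 = 17^2 * 17 = 13*17 = 14
  bit 2 = 0: r = r^2 mod 23 = 14^2 = 12
  bit 3 = 1: r = r^2 * 17 mod 23 = 12^2 * 17 = 6*17 = 10
  -> A = 10
B = 17^17 mod 23  (bits of 17 = 10001)
  bit 0 = 1: r = r^2 * 17 mod 23 = 1^2 * 17 = 1*17 = 17
  bit 1 = 0: r = r^2 mod 23 = 17^2 = 13
  bit 2 = 0: r = r^2 mod 23 = 13^2 = 8
  bit 3 = 0: r = r^2 mod 23 = 8^2 = 18
  bit 4 = 1: r = r^2 * 17 mod 23 = 18^2 * 17 = 2*17 = 11
  -> B = 11
s = B^a = 11^13 mod 23  (bits of 13 = 1101)
  bit 0 = 1: r = r^2 * 11 mod 23 = 1^2 * 11 = 1*11 = 11
  bit 1 = 1: r = r^2 * 11 mod 23 = 11^2 * 11 = 6*11 = 20
  bit 2 = 0: r = r^2 mod 23 = 20^2 = 9
  bit 3 = 1: r = r^2 * 11 mod 23 = 9^2 * 11 = 12*11 = 17
  -> s = B^a = 17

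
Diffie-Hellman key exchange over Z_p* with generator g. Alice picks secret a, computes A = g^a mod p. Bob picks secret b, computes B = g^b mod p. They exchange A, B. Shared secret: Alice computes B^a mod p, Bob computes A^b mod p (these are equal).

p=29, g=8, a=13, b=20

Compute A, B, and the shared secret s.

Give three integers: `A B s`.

Answer: 18 16 20

Derivation:
A = 8^13 mod 29  (bits of 13 = 1101)
  bit 0 = 1: r = r^2 * 8 mod 29 = 1^2 * 8 = 1*8 = 8
  bit 1 = 1: r = r^2 * 8 mod 29 = 8^2 * 8 = 6*8 = 19
  bit 2 = 0: r = r^2 mod 29 = 19^2 = 13
  bit 3 = 1: r = r^2 * 8 mod 29 = 13^2 * 8 = 24*8 = 18
  -> A = 18
B = 8^20 mod 29  (bits of 20 = 10100)
  bit 0 = 1: r = r^2 * 8 mod 29 = 1^2 * 8 = 1*8 = 8
  bit 1 = 0: r = r^2 mod 29 = 8^2 = 6
  bit 2 = 1: r = r^2 * 8 mod 29 = 6^2 * 8 = 7*8 = 27
  bit 3 = 0: r = r^2 mod 29 = 27^2 = 4
  bit 4 = 0: r = r^2 mod 29 = 4^2 = 16
  -> B = 16
s = B^a = 16^13 mod 29  (bits of 13 = 1101)
  bit 0 = 1: r = r^2 * 16 mod 29 = 1^2 * 16 = 1*16 = 16
  bit 1 = 1: r = r^2 * 16 mod 29 = 16^2 * 16 = 24*16 = 7
  bit 2 = 0: r = r^2 mod 29 = 7^2 = 20
  bit 3 = 1: r = r^2 * 16 mod 29 = 20^2 * 16 = 23*16 = 20
  -> s = B^a = 20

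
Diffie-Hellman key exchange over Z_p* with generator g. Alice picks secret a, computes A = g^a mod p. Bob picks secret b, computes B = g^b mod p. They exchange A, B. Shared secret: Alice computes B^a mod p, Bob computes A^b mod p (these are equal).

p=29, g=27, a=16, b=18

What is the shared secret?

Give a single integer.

Answer: 24

Derivation:
A = 27^16 mod 29  (bits of 16 = 10000)
  bit 0 = 1: r = r^2 * 27 mod 29 = 1^2 * 27 = 1*27 = 27
  bit 1 = 0: r = r^2 mod 29 = 27^2 = 4
  bit 2 = 0: r = r^2 mod 29 = 4^2 = 16
  bit 3 = 0: r = r^2 mod 29 = 16^2 = 24
  bit 4 = 0: r = r^2 mod 29 = 24^2 = 25
  -> A = 25
B = 27^18 mod 29  (bits of 18 = 10010)
  bit 0 = 1: r = r^2 * 27 mod 29 = 1^2 * 27 = 1*27 = 27
  bit 1 = 0: r = r^2 mod 29 = 27^2 = 4
  bit 2 = 0: r = r^2 mod 29 = 4^2 = 16
  bit 3 = 1: r = r^2 * 27 mod 29 = 16^2 * 27 = 24*27 = 10
  bit 4 = 0: r = r^2 mod 29 = 10^2 = 13
  -> B = 13
s = B^a = 13^16 mod 29  (bits of 16 = 10000)
  bit 0 = 1: r = r^2 * 13 mod 29 = 1^2 * 13 = 1*13 = 13
  bit 1 = 0: r = r^2 mod 29 = 13^2 = 24
  bit 2 = 0: r = r^2 mod 29 = 24^2 = 25
  bit 3 = 0: r = r^2 mod 29 = 25^2 = 16
  bit 4 = 0: r = r^2 mod 29 = 16^2 = 24
  -> s = B^a = 24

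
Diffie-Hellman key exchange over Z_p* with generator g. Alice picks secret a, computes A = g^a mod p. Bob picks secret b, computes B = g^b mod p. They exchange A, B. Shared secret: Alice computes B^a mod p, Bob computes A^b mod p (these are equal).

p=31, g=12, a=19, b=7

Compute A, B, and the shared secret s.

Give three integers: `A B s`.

A = 12^19 mod 31  (bits of 19 = 10011)
  bit 0 = 1: r = r^2 * 12 mod 31 = 1^2 * 12 = 1*12 = 12
  bit 1 = 0: r = r^2 mod 31 = 12^2 = 20
  bit 2 = 0: r = r^2 mod 31 = 20^2 = 28
  bit 3 = 1: r = r^2 * 12 mod 31 = 28^2 * 12 = 9*12 = 15
  bit 4 = 1: r = r^2 * 12 mod 31 = 15^2 * 12 = 8*12 = 3
  -> A = 3
B = 12^7 mod 31  (bits of 7 = 111)
  bit 0 = 1: r = r^2 * 12 mod 31 = 1^2 * 12 = 1*12 = 12
  bit 1 = 1: r = r^2 * 12 mod 31 = 12^2 * 12 = 20*12 = 23
  bit 2 = 1: r = r^2 * 12 mod 31 = 23^2 * 12 = 2*12 = 24
  -> B = 24
s = B^a = 24^19 mod 31  (bits of 19 = 10011)
  bit 0 = 1: r = r^2 * 24 mod 31 = 1^2 * 24 = 1*24 = 24
  bit 1 = 0: r = r^2 mod 31 = 24^2 = 18
  bit 2 = 0: r = r^2 mod 31 = 18^2 = 14
  bit 3 = 1: r = r^2 * 24 mod 31 = 14^2 * 24 = 10*24 = 23
  bit 4 = 1: r = r^2 * 24 mod 31 = 23^2 * 24 = 2*24 = 17
  -> s = B^a = 17

Answer: 3 24 17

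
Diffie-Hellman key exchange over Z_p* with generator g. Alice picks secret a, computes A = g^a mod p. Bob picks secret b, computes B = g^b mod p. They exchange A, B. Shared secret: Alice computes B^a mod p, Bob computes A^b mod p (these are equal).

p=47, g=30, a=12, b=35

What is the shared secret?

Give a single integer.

Answer: 14

Derivation:
A = 30^12 mod 47  (bits of 12 = 1100)
  bit 0 = 1: r = r^2 * 30 mod 47 = 1^2 * 30 = 1*30 = 30
  bit 1 = 1: r = r^2 * 30 mod 47 = 30^2 * 30 = 7*30 = 22
  bit 2 = 0: r = r^2 mod 47 = 22^2 = 14
  bit 3 = 0: r = r^2 mod 47 = 14^2 = 8
  -> A = 8
B = 30^35 mod 47  (bits of 35 = 100011)
  bit 0 = 1: r = r^2 * 30 mod 47 = 1^2 * 30 = 1*30 = 30
  bit 1 = 0: r = r^2 mod 47 = 30^2 = 7
  bit 2 = 0: r = r^2 mod 47 = 7^2 = 2
  bit 3 = 0: r = r^2 mod 47 = 2^2 = 4
  bit 4 = 1: r = r^2 * 30 mod 47 = 4^2 * 30 = 16*30 = 10
  bit 5 = 1: r = r^2 * 30 mod 47 = 10^2 * 30 = 6*30 = 39
  -> B = 39
s = B^a = 39^12 mod 47  (bits of 12 = 1100)
  bit 0 = 1: r = r^2 * 39 mod 47 = 1^2 * 39 = 1*39 = 39
  bit 1 = 1: r = r^2 * 39 mod 47 = 39^2 * 39 = 17*39 = 5
  bit 2 = 0: r = r^2 mod 47 = 5^2 = 25
  bit 3 = 0: r = r^2 mod 47 = 25^2 = 14
  -> s = B^a = 14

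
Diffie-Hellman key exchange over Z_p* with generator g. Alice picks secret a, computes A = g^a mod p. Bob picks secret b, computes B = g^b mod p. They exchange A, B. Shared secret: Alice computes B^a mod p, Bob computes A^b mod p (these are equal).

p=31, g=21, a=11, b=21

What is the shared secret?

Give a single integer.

Answer: 29

Derivation:
A = 21^11 mod 31  (bits of 11 = 1011)
  bit 0 = 1: r = r^2 * 21 mod 31 = 1^2 * 21 = 1*21 = 21
  bit 1 = 0: r = r^2 mod 31 = 21^2 = 7
  bit 2 = 1: r = r^2 * 21 mod 31 = 7^2 * 21 = 18*21 = 6
  bit 3 = 1: r = r^2 * 21 mod 31 = 6^2 * 21 = 5*21 = 12
  -> A = 12
B = 21^21 mod 31  (bits of 21 = 10101)
  bit 0 = 1: r = r^2 * 21 mod 31 = 1^2 * 21 = 1*21 = 21
  bit 1 = 0: r = r^2 mod 31 = 21^2 = 7
  bit 2 = 1: r = r^2 * 21 mod 31 = 7^2 * 21 = 18*21 = 6
  bit 3 = 0: r = r^2 mod 31 = 6^2 = 5
  bit 4 = 1: r = r^2 * 21 mod 31 = 5^2 * 21 = 25*21 = 29
  -> B = 29
s = B^a = 29^11 mod 31  (bits of 11 = 1011)
  bit 0 = 1: r = r^2 * 29 mod 31 = 1^2 * 29 = 1*29 = 29
  bit 1 = 0: r = r^2 mod 31 = 29^2 = 4
  bit 2 = 1: r = r^2 * 29 mod 31 = 4^2 * 29 = 16*29 = 30
  bit 3 = 1: r = r^2 * 29 mod 31 = 30^2 * 29 = 1*29 = 29
  -> s = B^a = 29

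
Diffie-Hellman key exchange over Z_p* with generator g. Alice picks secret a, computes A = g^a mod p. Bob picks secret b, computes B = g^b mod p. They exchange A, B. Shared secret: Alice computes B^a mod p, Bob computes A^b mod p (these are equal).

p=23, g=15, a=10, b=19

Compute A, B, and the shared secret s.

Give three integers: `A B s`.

A = 15^10 mod 23  (bits of 10 = 1010)
  bit 0 = 1: r = r^2 * 15 mod 23 = 1^2 * 15 = 1*15 = 15
  bit 1 = 0: r = r^2 mod 23 = 15^2 = 18
  bit 2 = 1: r = r^2 * 15 mod 23 = 18^2 * 15 = 2*15 = 7
  bit 3 = 0: r = r^2 mod 23 = 7^2 = 3
  -> A = 3
B = 15^19 mod 23  (bits of 19 = 10011)
  bit 0 = 1: r = r^2 * 15 mod 23 = 1^2 * 15 = 1*15 = 15
  bit 1 = 0: r = r^2 mod 23 = 15^2 = 18
  bit 2 = 0: r = r^2 mod 23 = 18^2 = 2
  bit 3 = 1: r = r^2 * 15 mod 23 = 2^2 * 15 = 4*15 = 14
  bit 4 = 1: r = r^2 * 15 mod 23 = 14^2 * 15 = 12*15 = 19
  -> B = 19
s = B^a = 19^10 mod 23  (bits of 10 = 1010)
  bit 0 = 1: r = r^2 * 19 mod 23 = 1^2 * 19 = 1*19 = 19
  bit 1 = 0: r = r^2 mod 23 = 19^2 = 16
  bit 2 = 1: r = r^2 * 19 mod 23 = 16^2 * 19 = 3*19 = 11
  bit 3 = 0: r = r^2 mod 23 = 11^2 = 6
  -> s = B^a = 6

Answer: 3 19 6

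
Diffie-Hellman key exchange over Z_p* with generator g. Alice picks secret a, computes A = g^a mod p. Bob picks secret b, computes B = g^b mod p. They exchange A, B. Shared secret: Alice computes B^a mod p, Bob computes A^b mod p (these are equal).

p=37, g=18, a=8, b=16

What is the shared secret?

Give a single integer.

Answer: 9

Derivation:
A = 18^8 mod 37  (bits of 8 = 1000)
  bit 0 = 1: r = r^2 * 18 mod 37 = 1^2 * 18 = 1*18 = 18
  bit 1 = 0: r = r^2 mod 37 = 18^2 = 28
  bit 2 = 0: r = r^2 mod 37 = 28^2 = 7
  bit 3 = 0: r = r^2 mod 37 = 7^2 = 12
  -> A = 12
B = 18^16 mod 37  (bits of 16 = 10000)
  bit 0 = 1: r = r^2 * 18 mod 37 = 1^2 * 18 = 1*18 = 18
  bit 1 = 0: r = r^2 mod 37 = 18^2 = 28
  bit 2 = 0: r = r^2 mod 37 = 28^2 = 7
  bit 3 = 0: r = r^2 mod 37 = 7^2 = 12
  bit 4 = 0: r = r^2 mod 37 = 12^2 = 33
  -> B = 33
s = B^a = 33^8 mod 37  (bits of 8 = 1000)
  bit 0 = 1: r = r^2 * 33 mod 37 = 1^2 * 33 = 1*33 = 33
  bit 1 = 0: r = r^2 mod 37 = 33^2 = 16
  bit 2 = 0: r = r^2 mod 37 = 16^2 = 34
  bit 3 = 0: r = r^2 mod 37 = 34^2 = 9
  -> s = B^a = 9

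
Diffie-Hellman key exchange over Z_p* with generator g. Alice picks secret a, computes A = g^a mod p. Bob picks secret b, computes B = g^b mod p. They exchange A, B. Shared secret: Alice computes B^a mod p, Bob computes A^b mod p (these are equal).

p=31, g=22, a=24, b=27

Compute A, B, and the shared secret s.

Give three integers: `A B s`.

A = 22^24 mod 31  (bits of 24 = 11000)
  bit 0 = 1: r = r^2 * 22 mod 31 = 1^2 * 22 = 1*22 = 22
  bit 1 = 1: r = r^2 * 22 mod 31 = 22^2 * 22 = 19*22 = 15
  bit 2 = 0: r = r^2 mod 31 = 15^2 = 8
  bit 3 = 0: r = r^2 mod 31 = 8^2 = 2
  bit 4 = 0: r = r^2 mod 31 = 2^2 = 4
  -> A = 4
B = 22^27 mod 31  (bits of 27 = 11011)
  bit 0 = 1: r = r^2 * 22 mod 31 = 1^2 * 22 = 1*22 = 22
  bit 1 = 1: r = r^2 * 22 mod 31 = 22^2 * 22 = 19*22 = 15
  bit 2 = 0: r = r^2 mod 31 = 15^2 = 8
  bit 3 = 1: r = r^2 * 22 mod 31 = 8^2 * 22 = 2*22 = 13
  bit 4 = 1: r = r^2 * 22 mod 31 = 13^2 * 22 = 14*22 = 29
  -> B = 29
s = B^a = 29^24 mod 31  (bits of 24 = 11000)
  bit 0 = 1: r = r^2 * 29 mod 31 = 1^2 * 29 = 1*29 = 29
  bit 1 = 1: r = r^2 * 29 mod 31 = 29^2 * 29 = 4*29 = 23
  bit 2 = 0: r = r^2 mod 31 = 23^2 = 2
  bit 3 = 0: r = r^2 mod 31 = 2^2 = 4
  bit 4 = 0: r = r^2 mod 31 = 4^2 = 16
  -> s = B^a = 16

Answer: 4 29 16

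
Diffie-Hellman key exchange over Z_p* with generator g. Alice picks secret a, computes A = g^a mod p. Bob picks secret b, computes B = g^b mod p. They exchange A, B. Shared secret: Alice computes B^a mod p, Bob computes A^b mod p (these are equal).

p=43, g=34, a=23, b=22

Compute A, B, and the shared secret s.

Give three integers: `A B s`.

Answer: 5 9 38

Derivation:
A = 34^23 mod 43  (bits of 23 = 10111)
  bit 0 = 1: r = r^2 * 34 mod 43 = 1^2 * 34 = 1*34 = 34
  bit 1 = 0: r = r^2 mod 43 = 34^2 = 38
  bit 2 = 1: r = r^2 * 34 mod 43 = 38^2 * 34 = 25*34 = 33
  bit 3 = 1: r = r^2 * 34 mod 43 = 33^2 * 34 = 14*34 = 3
  bit 4 = 1: r = r^2 * 34 mod 43 = 3^2 * 34 = 9*34 = 5
  -> A = 5
B = 34^22 mod 43  (bits of 22 = 10110)
  bit 0 = 1: r = r^2 * 34 mod 43 = 1^2 * 34 = 1*34 = 34
  bit 1 = 0: r = r^2 mod 43 = 34^2 = 38
  bit 2 = 1: r = r^2 * 34 mod 43 = 38^2 * 34 = 25*34 = 33
  bit 3 = 1: r = r^2 * 34 mod 43 = 33^2 * 34 = 14*34 = 3
  bit 4 = 0: r = r^2 mod 43 = 3^2 = 9
  -> B = 9
s = B^a = 9^23 mod 43  (bits of 23 = 10111)
  bit 0 = 1: r = r^2 * 9 mod 43 = 1^2 * 9 = 1*9 = 9
  bit 1 = 0: r = r^2 mod 43 = 9^2 = 38
  bit 2 = 1: r = r^2 * 9 mod 43 = 38^2 * 9 = 25*9 = 10
  bit 3 = 1: r = r^2 * 9 mod 43 = 10^2 * 9 = 14*9 = 40
  bit 4 = 1: r = r^2 * 9 mod 43 = 40^2 * 9 = 9*9 = 38
  -> s = B^a = 38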